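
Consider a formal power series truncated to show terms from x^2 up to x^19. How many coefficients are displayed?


From x^2 to x^19 inclusive, the count is 19 - 2 + 1 = 18.

18


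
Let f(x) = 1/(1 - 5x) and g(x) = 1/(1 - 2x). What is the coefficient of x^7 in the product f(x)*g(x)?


The coefficient of x^n in f*g is the Cauchy product: sum_{k=0}^{n} a^k * b^(n-k).
With a=5, b=2, n=7:
sum_{k=0}^{7} 5^k * 2^(7-k)
= 130123

130123


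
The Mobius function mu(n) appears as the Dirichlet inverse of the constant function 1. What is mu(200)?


200 has a squared prime factor, so mu(200) = 0.
Factorization reveals a repeated prime.

0


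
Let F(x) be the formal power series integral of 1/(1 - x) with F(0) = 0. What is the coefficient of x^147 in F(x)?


1/(1 - x) = sum_{k>=0} x^k. Integrating termwise and using F(0) = 0 gives
F(x) = sum_{k>=0} x^(k+1) / (k+1) = sum_{m>=1} x^m / m = -ln(1 - x).
So the coefficient of x^147 is 1/147 = 1/147.

1/147


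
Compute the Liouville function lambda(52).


The Liouville function is lambda(k) = (-1)^Omega(k), where Omega(k) counts the prime factors of k with multiplicity.
Factoring: 52 = 2 * 2 * 13, so Omega(52) = 3.
lambda(52) = (-1)^3 = -1.

-1


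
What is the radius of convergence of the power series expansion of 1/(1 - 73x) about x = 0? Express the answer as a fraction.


Expanding 1/(1 - 73x) = sum_{k>=0} 73^k x^k, the series converges when |73x| < 1, i.e., |x| < 1/73.
So the radius of convergence is 1/73 = 1/73.

1/73


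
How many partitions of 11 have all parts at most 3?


Using the generating function (1-x)^(-1)(1-x^2)^(-1)(1-x^3)^(-1),
the coefficient of x^11 counts these restricted partitions.
Result = 16

16


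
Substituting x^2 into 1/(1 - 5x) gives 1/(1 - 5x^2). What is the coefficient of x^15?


Since 1/(1 - 5x^2) only has even powers of x,
the coefficient of x^15 (odd) is 0.

0


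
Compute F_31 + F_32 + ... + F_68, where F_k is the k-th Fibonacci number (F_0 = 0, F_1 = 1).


Use the identity sum_{k=0}^{N} F_k = F_{N+2} - 1 (which follows from F_{k+2} - F_{k+1} = F_k). Then
sum_{k=31}^{68} F_k = (F_{70} - 1) - (F_{32} - 1) = F_{70} - F_{32}.
Computing: F_{70} = 190392490709135, F_{32} = 2178309, so
Sum = 190392490709135 - 2178309 = 190392488530826.

190392488530826


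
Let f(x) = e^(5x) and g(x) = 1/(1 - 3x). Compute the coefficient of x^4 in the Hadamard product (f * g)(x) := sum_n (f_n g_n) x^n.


Expanding: f_k = 5^k/k! (from e^(5x)) and g_k = 3^k (from 1/(1 - 3x)). So the Hadamard coefficient (f * g)_k = 5^k 3^k / k! = (15)^k / k!.
For k = 4: 15^4/4! = 50625/24 = 16875/8.

16875/8


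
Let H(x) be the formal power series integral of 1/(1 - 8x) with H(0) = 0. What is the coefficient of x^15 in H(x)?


1/(1 - 8x) = sum_{k>=0} 8^k x^k. Integrating termwise with H(0) = 0:
H(x) = sum_{k>=0} 8^k x^(k+1) / (k+1) = sum_{m>=1} 8^(m-1) x^m / m.
For m = 15: 8^14/15 = 4398046511104/15 = 4398046511104/15.

4398046511104/15


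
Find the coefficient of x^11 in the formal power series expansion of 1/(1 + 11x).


Write 1/(1 + c x) = 1/(1 - (-c) x) and apply the geometric-series identity
1/(1 - y) = sum_{k>=0} y^k to get 1/(1 + c x) = sum_{k>=0} (-c)^k x^k.
So the coefficient of x^k is (-c)^k = (-1)^k * c^k.
Here c = 11 and k = 11:
(-11)^11 = -1 * 285311670611 = -285311670611

-285311670611


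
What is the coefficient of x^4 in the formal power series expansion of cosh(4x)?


The Maclaurin series is cosh(t) = sum_{m>=0} t^(2m) / (2m)!, so substituting t = 4x, only even powers of x are nonzero, with coefficient of x^(2m) equal to 4^(2m) / (2m)!.
For x^4 the coefficient is 4^4/4! = 256/24 = 32/3.

32/3


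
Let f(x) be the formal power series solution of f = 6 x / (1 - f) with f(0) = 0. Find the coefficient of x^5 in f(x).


Apply Lagrange inversion: f = 6 x * phi(f) with phi(t) = 1/(1 - t), so
[x^n] f = 6^n * (1/n) [t^(n-1)] phi(t)^n = 6^n * (1/n) [t^(n-1)] (1 - t)^(-n) = 6^n * (1/n) C(2n - 2, n - 1) = 6^n * C_{n-1}.
For n = 5: C_4 = C(8, 4) / 5 = 70/5 = 14.
With the 6^5 = 7776 factor, the coefficient is 7776 * 14 = 108864.

108864


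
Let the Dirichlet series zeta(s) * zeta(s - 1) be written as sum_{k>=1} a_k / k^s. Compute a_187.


Convolution gives a_k = sum_{d | k} d * 1 = sum_{d | k} d = sigma(k), the sum of positive divisors of k.
For k = 187, the divisors are 1, 11, 17, 187, so
sigma(187) = 1 + 11 + 17 + 187 = 216.

216


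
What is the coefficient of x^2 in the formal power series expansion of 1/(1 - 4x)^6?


The general identity 1/(1 - c x)^r = sum_{k>=0} c^k C(k + r - 1, r - 1) x^k follows by substituting y = c x into 1/(1 - y)^r = sum_{k>=0} C(k + r - 1, r - 1) y^k.
For c = 4, r = 6, k = 2:
4^2 * C(7, 5) = 16 * 21 = 336.

336


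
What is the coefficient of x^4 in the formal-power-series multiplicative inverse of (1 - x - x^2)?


Let the inverse be f(x) = sum_{k>=0} a_k x^k. From f(x) * (1 - x - x^2) = 1 and matching coefficients:
 x^0: a_0 = 1.
 x^1: a_1 - a_0 = 0, so a_1 = 1.
 x^k (k >= 2): a_k - a_{k-1} - a_{k-2} = 0, i.e. a_k = a_{k-1} + a_{k-2}.
This is the Fibonacci-type recurrence shifted so that a_0 = a_1 = 1.
Iterating: a_0=1, a_1=1, a_2=2, a_3=3, a_4=5
a_4 = 5.

5


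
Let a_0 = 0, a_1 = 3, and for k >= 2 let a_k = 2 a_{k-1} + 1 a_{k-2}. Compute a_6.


Iterating the recurrence forward:
a_0 = 0
a_1 = 3
a_2 = 2*3 + 1*0 = 6
a_3 = 2*6 + 1*3 = 15
a_4 = 2*15 + 1*6 = 36
a_5 = 2*36 + 1*15 = 87
a_6 = 2*87 + 1*36 = 210
So a_6 = 210.

210


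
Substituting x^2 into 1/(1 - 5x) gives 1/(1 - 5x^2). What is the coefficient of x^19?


Since 1/(1 - 5x^2) only has even powers of x,
the coefficient of x^19 (odd) is 0.

0


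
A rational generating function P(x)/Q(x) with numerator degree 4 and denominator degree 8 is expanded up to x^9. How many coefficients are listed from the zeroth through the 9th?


Expanding up to x^9 gives the coefficients for x^0, x^1, ..., x^9.
That is 9 + 1 = 10 coefficients in total.

10


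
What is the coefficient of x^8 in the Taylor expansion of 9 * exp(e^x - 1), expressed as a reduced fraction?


exp(e^x - 1) = sum_{k>=0} Bell_k x^k / k!, where Bell_k is the k-th Bell number.
So the coefficient of x^8 is 9 * Bell_8 / 8!.
Computing: Bell_8 = 4140 and 8! = 40320, giving
9 * 4140/40320 = 207/224.

207/224


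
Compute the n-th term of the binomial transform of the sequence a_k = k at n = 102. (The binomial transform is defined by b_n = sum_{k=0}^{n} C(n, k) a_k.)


With a_k = k, b_n = sum_{k=0}^{n} C(n, k) k. Using k * C(n, k) = n * C(n-1, k-1) gives b_n = n * sum_{k>=1} C(n-1, k-1) = n * 2^(n-1).
For n = 102: 102 * 2^101 = 102 * 2535301200456458802993406410752 = 258600722446558797905327453896704.

258600722446558797905327453896704


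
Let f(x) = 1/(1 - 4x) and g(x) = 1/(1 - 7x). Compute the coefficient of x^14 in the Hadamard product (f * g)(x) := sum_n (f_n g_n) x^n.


f has coefficients f_k = 4^k and g has coefficients g_k = 7^k, so the Hadamard product has coefficient (f*g)_k = 4^k * 7^k = 28^k.
For k = 14: 28^14 = 182059119829942534144.

182059119829942534144


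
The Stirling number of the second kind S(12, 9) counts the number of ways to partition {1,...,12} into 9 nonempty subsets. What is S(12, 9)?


Using the explicit formula S(n,k) = (1/k!) sum_{j=0}^{k} (-1)^(k-j) C(k,j) j^n:
S(12, 9) = 22275
Equivalently, S(n,k) is n! times the coefficient of x^n in the EGF (e^x - 1)^k / k!.

22275


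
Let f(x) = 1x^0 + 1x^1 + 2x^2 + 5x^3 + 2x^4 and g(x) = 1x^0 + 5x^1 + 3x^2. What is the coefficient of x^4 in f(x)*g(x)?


Cauchy product at x^4:
2*3 + 5*5 + 2*1
= 33

33


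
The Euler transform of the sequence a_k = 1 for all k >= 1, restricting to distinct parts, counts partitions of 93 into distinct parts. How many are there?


Partitions of 93 into distinct parts can be computed via generating function.
Product (1+x)(1+x^2)(1+x^3)...
The coefficient of x^93 = 245920

245920


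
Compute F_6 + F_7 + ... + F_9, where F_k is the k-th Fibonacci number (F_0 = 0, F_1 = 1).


Use the identity sum_{k=0}^{N} F_k = F_{N+2} - 1 (which follows from F_{k+2} - F_{k+1} = F_k). Then
sum_{k=6}^{9} F_k = (F_{11} - 1) - (F_{7} - 1) = F_{11} - F_{7}.
Computing: F_{11} = 89, F_{7} = 13, so
Sum = 89 - 13 = 76.

76


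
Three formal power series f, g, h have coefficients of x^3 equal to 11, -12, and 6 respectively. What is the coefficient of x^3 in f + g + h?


Series addition is componentwise:
11 + -12 + 6
= 5

5


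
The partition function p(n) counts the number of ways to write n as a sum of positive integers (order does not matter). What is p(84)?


Using the generating function prod_{k>=1} 1/(1-x^k), we compute p(84).
By dynamic programming over parts 1 through 84:
p(84) = 26543660

26543660


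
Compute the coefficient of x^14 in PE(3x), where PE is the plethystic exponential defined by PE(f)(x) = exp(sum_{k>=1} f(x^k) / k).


With f(x) = 3x, the exponent is sum_{k>=1} 3 x^k / k = 3 * (-ln(1 - x)). Exponentiating:
PE(3x) = exp(-3 ln(1 - x)) = 1/(1 - x)^3.
By the negative binomial expansion, [x^n] 1/(1 - x)^3 = C(n + 2, 2).
For n = 14: C(16, 2) = 120.

120


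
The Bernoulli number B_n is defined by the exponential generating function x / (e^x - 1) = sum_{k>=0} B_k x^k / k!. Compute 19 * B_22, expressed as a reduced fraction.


Bernoulli numbers can also be computed recursively via B_0 = 1 and sum_{j=0}^{m} C(m+1, j) B_j = 0 for m >= 1. Odd-index Bernoulli numbers vanish for k >= 3.
Computing B_22 = 854513/138, so 19 * B_22 = 19 * 854513/138 = 16235747/138.

16235747/138


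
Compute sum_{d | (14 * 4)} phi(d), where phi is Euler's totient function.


First, 14 * 4 = 56. One classical identity is sum_{d | n} phi(d) = n (each k in [1, n] has a unique gcd with n, and among the k's with gcd(k, n) = n/d there are phi(d) of them). So the sum equals 56. We also verify directly:
Divisors of 56: 1, 2, 4, 7, 8, 14, 28, 56.
phi values: 1, 1, 2, 6, 4, 6, 12, 24.
Sum = 56.

56


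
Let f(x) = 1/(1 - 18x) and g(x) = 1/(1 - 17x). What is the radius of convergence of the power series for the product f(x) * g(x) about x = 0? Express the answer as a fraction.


The radius of 1/(1 - 18x) is 1/18 (nearest singularity at x = 1/18), and the radius of 1/(1 - 17x) is 1/17.
The product f(x)*g(x) = 1/((1 - 18x)(1 - 17x)) has singularities at both 1/18 and 1/17, so its radius of convergence is the distance to the nearest one:
min(1/18, 1/17) = 1/18.

1/18


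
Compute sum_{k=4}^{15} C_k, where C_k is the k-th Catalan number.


C_4 through C_15: 14, 42, 132, 429, 1430, 4862, 16796, 58786, 208012, 742900, 2674440, 9694845
Sum = 14 + 42 + 132 + 429 + 1430 + 4862 + 16796 + 58786 + 208012 + 742900 + 2674440 + 9694845
= 13402688

13402688


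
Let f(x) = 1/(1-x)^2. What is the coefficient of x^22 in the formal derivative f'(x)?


Differentiate: d/dx [ 1/(1-x)^r ] = r / (1-x)^(r+1).
Here r = 2, so f'(x) = 2 / (1-x)^3.
The expansion of 1/(1-x)^(r+1) has coefficient of x^n equal to C(n+r, r).
So the coefficient of x^22 in f'(x) is
2 * C(24, 2) = 2 * 276 = 552

552


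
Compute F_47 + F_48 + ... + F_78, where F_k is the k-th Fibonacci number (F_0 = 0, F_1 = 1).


Use the identity sum_{k=0}^{N} F_k = F_{N+2} - 1 (which follows from F_{k+2} - F_{k+1} = F_k). Then
sum_{k=47}^{78} F_k = (F_{80} - 1) - (F_{48} - 1) = F_{80} - F_{48}.
Computing: F_{80} = 23416728348467685, F_{48} = 4807526976, so
Sum = 23416728348467685 - 4807526976 = 23416723540940709.

23416723540940709


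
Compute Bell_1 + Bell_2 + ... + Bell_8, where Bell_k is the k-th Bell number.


Recall Bell_k counts set partitions of a k-set (with Bell_0 = 1 by convention).
Bell_1 through Bell_8: 1, 2, 5, 15, 52, 203, 877, 4140
Sum = 1 + 2 + 5 + 15 + 52 + 203 + 877 + 4140 = 5295.

5295


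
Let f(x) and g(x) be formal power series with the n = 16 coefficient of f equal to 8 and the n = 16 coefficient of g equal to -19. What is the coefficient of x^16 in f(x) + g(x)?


Addition of formal power series is termwise.
The coefficient of x^16 in f + g = 8 + -19
= -11

-11


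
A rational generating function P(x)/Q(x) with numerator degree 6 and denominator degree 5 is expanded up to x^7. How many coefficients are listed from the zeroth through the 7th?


Expanding up to x^7 gives the coefficients for x^0, x^1, ..., x^7.
That is 7 + 1 = 8 coefficients in total.

8


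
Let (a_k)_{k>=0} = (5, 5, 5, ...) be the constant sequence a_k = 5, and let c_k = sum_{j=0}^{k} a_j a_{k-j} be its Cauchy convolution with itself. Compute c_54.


Since a_j = 5 for all j >= 0, the convolution sum becomes
c_k = sum_{j=0}^{k} 5 * 5 = 25 * (k + 1).
Equivalently, the generating function of (a_k) is 5/(1 - x) and its square is 25/(1 - x)^2 = sum_{k>=0} 25(k + 1) x^k.
For k = 54: 25 * 55 = 1375.

1375


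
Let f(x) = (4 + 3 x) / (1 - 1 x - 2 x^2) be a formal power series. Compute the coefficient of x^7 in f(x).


Write f(x) = sum_{k>=0} a_k x^k. Multiplying both sides by 1 - 1 x - 2 x^2 gives
(1 - 1 x - 2 x^2) sum_{k>=0} a_k x^k = 4 + 3 x.
Matching coefficients:
 x^0: a_0 = 4
 x^1: a_1 - 1 a_0 = 3  =>  a_1 = 1*4 + 3 = 7
 x^k (k >= 2): a_k = 1 a_{k-1} + 2 a_{k-2}.
Iterating: a_2 = 15, a_3 = 29, a_4 = 59, a_5 = 117, a_6 = 235, a_7 = 469.
So the coefficient of x^7 is 469.

469


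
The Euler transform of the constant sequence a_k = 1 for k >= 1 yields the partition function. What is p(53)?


The Euler transform converts the sequence a_k = 1 into the number of integer partitions.
Using the recurrence or dynamic programming:
p(53) = 329931

329931


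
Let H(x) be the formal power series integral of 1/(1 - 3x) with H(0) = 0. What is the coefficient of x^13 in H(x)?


1/(1 - 3x) = sum_{k>=0} 3^k x^k. Integrating termwise with H(0) = 0:
H(x) = sum_{k>=0} 3^k x^(k+1) / (k+1) = sum_{m>=1} 3^(m-1) x^m / m.
For m = 13: 3^12/13 = 531441/13 = 531441/13.

531441/13


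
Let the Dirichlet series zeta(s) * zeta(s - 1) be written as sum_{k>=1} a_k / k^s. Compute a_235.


Convolution gives a_k = sum_{d | k} d * 1 = sum_{d | k} d = sigma(k), the sum of positive divisors of k.
For k = 235, the divisors are 1, 5, 47, 235, so
sigma(235) = 1 + 5 + 47 + 235 = 288.

288


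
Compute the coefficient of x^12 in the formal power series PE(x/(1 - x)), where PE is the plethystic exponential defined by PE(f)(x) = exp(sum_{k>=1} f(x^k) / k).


For f(x) = x/(1 - x) we have
sum_{k>=1} f(x^k) / k = sum_{k>=1} (1/k) * x^k / (1 - x^k) = sum_{k, m >= 1} x^(k m) / k,
which after exponentiating simplifies to
PE(x/(1 - x)) = prod_{k>=1} 1 / (1 - x^k).
This is the generating function for the partition function p(n), so the coefficient of x^12 is p(12).
Computing p(12) by dynamic programming over parts 1, 2, ..., 12: p(12) = 77.

77


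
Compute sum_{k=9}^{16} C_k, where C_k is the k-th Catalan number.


C_9 through C_16: 4862, 16796, 58786, 208012, 742900, 2674440, 9694845, 35357670
Sum = 4862 + 16796 + 58786 + 208012 + 742900 + 2674440 + 9694845 + 35357670
= 48758311

48758311


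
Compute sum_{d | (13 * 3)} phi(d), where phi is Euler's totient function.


First, 13 * 3 = 39. One classical identity is sum_{d | n} phi(d) = n (each k in [1, n] has a unique gcd with n, and among the k's with gcd(k, n) = n/d there are phi(d) of them). So the sum equals 39. We also verify directly:
Divisors of 39: 1, 3, 13, 39.
phi values: 1, 2, 12, 24.
Sum = 39.

39


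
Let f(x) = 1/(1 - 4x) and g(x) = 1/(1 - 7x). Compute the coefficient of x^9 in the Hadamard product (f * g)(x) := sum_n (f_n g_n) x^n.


f has coefficients f_k = 4^k and g has coefficients g_k = 7^k, so the Hadamard product has coefficient (f*g)_k = 4^k * 7^k = 28^k.
For k = 9: 28^9 = 10578455953408.

10578455953408


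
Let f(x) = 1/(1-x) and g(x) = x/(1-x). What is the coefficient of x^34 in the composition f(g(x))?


First simplify the composition: f(g(x)) = 1/(1 - x/(1-x)) = (1-x)/((1-x) - x) = (1-x)/(1-2x).
Now extract the coefficient. Write (1-x)/(1-2x) = 1/(1-2x) - x/(1-2x).
The coefficient of x^n in 1/(1-2x) is 2^n, and in x/(1-2x) is 2^(n-1) (for n >= 1).
So the coefficient of x^34 is 2^34 - 2^33 = 17179869184 - 8589934592 = 8589934592.

8589934592


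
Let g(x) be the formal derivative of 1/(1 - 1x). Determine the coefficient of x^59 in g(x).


Differentiate termwise: d/dx sum_{k>=0} 1^k x^k = sum_{k>=1} k 1^k x^(k-1) = sum_{j>=0} (j+1) 1^(j+1) x^j.
Equivalently, d/dx [1/(1 - 1x)] = 1/(1 - 1x)^2.
For j = 59: 60 * 1^60 = 60 * 1 = 60.

60


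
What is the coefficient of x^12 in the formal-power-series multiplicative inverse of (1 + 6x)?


The inverse is 1/(1 + 6x). Apply the geometric identity 1/(1 - y) = sum_{k>=0} y^k with y = -6x:
1/(1 + 6x) = sum_{k>=0} (-6)^k x^k.
So the coefficient of x^12 is (-6)^12 = 2176782336.

2176782336


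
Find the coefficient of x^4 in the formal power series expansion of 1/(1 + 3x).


Write 1/(1 + c x) = 1/(1 - (-c) x) and apply the geometric-series identity
1/(1 - y) = sum_{k>=0} y^k to get 1/(1 + c x) = sum_{k>=0} (-c)^k x^k.
So the coefficient of x^k is (-c)^k = (-1)^k * c^k.
Here c = 3 and k = 4:
(-3)^4 = 1 * 81 = 81

81


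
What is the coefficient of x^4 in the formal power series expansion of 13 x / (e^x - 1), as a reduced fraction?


The exponential generating function for Bernoulli numbers is
x / (e^x - 1) = sum_{k>=0} B_k x^k / k!.
So the coefficient of x^4 in 13 x / (e^x - 1) is 13 B_4 / 4!.
Computing: B_4 = -1/30, 4! = 24, giving
13 * -1/30 / 24 = -13/720.

-13/720


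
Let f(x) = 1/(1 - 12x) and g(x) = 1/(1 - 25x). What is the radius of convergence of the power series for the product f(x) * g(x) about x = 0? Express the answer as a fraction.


The radius of 1/(1 - 12x) is 1/12 (nearest singularity at x = 1/12), and the radius of 1/(1 - 25x) is 1/25.
The product f(x)*g(x) = 1/((1 - 12x)(1 - 25x)) has singularities at both 1/12 and 1/25, so its radius of convergence is the distance to the nearest one:
min(1/12, 1/25) = 1/25.

1/25


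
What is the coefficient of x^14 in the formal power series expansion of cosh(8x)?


The Maclaurin series is cosh(t) = sum_{m>=0} t^(2m) / (2m)!, so substituting t = 8x, only even powers of x are nonzero, with coefficient of x^(2m) equal to 8^(2m) / (2m)!.
For x^14 the coefficient is 8^14/14! = 4398046511104/87178291200 = 2147483648/42567525.

2147483648/42567525


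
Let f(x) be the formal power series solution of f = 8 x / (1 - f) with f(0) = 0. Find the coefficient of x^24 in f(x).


Apply Lagrange inversion: f = 8 x * phi(f) with phi(t) = 1/(1 - t), so
[x^n] f = 8^n * (1/n) [t^(n-1)] phi(t)^n = 8^n * (1/n) [t^(n-1)] (1 - t)^(-n) = 8^n * (1/n) C(2n - 2, n - 1) = 8^n * C_{n-1}.
For n = 24: C_23 = C(46, 23) / 24 = 8233430727600/24 = 343059613650.
With the 8^24 = 4722366482869645213696 factor, the coefficient is 4722366482869645213696 * 343059613650 = 1620053221126969830323121448550400.

1620053221126969830323121448550400


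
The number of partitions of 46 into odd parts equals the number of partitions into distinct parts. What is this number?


Computing partitions of 46 into odd parts (1, 3, 5, ...):
Using the generating function prod_{k>=0} 1/(1-x^(2k+1)),
the count is 2304

2304


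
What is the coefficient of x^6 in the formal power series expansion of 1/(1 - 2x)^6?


The general identity 1/(1 - c x)^r = sum_{k>=0} c^k C(k + r - 1, r - 1) x^k follows by substituting y = c x into 1/(1 - y)^r = sum_{k>=0} C(k + r - 1, r - 1) y^k.
For c = 2, r = 6, k = 6:
2^6 * C(11, 5) = 64 * 462 = 29568.

29568


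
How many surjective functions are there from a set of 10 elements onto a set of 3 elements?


By inclusion-exclusion on which target elements are missed, the number of surjections from an n-set onto a k-set is
surj(n, k) = sum_{j=0}^{k} (-1)^j C(k, j) (k - j)^n.
Equivalently surj(n, k) = k! * S(n, k), where S(n, k) is the Stirling number of the second kind.
For n = 10, k = 3:
S(10, 3) = 9330, so
surj = 3! * 9330 = 6 * 9330 = 55980.

55980


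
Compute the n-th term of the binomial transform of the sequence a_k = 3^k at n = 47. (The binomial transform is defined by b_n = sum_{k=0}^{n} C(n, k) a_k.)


With a_k = 3^k, b_n = sum_{k=0}^{n} C(n, k) 3^k = (1 + 3)^n by the binomial theorem.
For n = 47: (1 + 3)^47 = 4^47 = 19807040628566084398385987584.

19807040628566084398385987584


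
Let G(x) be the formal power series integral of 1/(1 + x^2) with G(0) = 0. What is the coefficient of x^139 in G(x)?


1/(1 + x^2) = sum_{j>=0} (-1)^j x^(2j). Integrating termwise with G(0) = 0:
G(x) = sum_{j>=0} (-1)^j x^(2j+1) / (2j+1) = arctan(x).
Only odd powers are nonzero. For x^139 write 139 = 2*69 + 1, giving
(-1)^69 / 139 = -1/139 = -1/139.

-1/139


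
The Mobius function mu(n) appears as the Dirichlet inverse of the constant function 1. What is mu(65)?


65 = 5 * 13 (all distinct primes).
mu(65) = (-1)^2 = 1

1


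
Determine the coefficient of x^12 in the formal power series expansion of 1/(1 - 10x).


The geometric series identity gives 1/(1 - c x) = sum_{k>=0} c^k x^k, so the coefficient of x^k is c^k.
Here c = 10 and k = 12.
Computing: 10^12 = 1000000000000

1000000000000


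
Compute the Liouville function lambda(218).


The Liouville function is lambda(k) = (-1)^Omega(k), where Omega(k) counts the prime factors of k with multiplicity.
Factoring: 218 = 2 * 109, so Omega(218) = 2.
lambda(218) = (-1)^2 = 1.

1


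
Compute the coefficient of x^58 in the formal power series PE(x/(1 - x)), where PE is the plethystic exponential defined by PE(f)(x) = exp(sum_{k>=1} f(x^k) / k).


For f(x) = x/(1 - x) we have
sum_{k>=1} f(x^k) / k = sum_{k>=1} (1/k) * x^k / (1 - x^k) = sum_{k, m >= 1} x^(k m) / k,
which after exponentiating simplifies to
PE(x/(1 - x)) = prod_{k>=1} 1 / (1 - x^k).
This is the generating function for the partition function p(n), so the coefficient of x^58 is p(58).
Computing p(58) by dynamic programming over parts 1, 2, ..., 58: p(58) = 715220.

715220


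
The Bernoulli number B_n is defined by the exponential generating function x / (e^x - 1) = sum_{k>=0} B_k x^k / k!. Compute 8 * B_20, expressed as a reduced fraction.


Bernoulli numbers can also be computed recursively via B_0 = 1 and sum_{j=0}^{m} C(m+1, j) B_j = 0 for m >= 1. Odd-index Bernoulli numbers vanish for k >= 3.
Computing B_20 = -174611/330, so 8 * B_20 = 8 * -174611/330 = -698444/165.

-698444/165


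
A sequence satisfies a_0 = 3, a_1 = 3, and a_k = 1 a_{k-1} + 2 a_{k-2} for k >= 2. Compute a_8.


The characteristic equation is t^2 - 1 t - 2 = 0, with roots r_1 = 2 and r_2 = -1 (so c_1 = r_1 + r_2, c_2 = -r_1 r_2 as required).
One can use the closed form a_n = A r_1^n + B r_2^n, but direct iteration is more reliable:
a_0 = 3, a_1 = 3, a_2 = 9, a_3 = 15, a_4 = 33, a_5 = 63, a_6 = 129, a_7 = 255, a_8 = 513.
So a_8 = 513.

513


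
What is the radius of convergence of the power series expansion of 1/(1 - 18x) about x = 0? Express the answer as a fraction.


Expanding 1/(1 - 18x) = sum_{k>=0} 18^k x^k, the series converges when |18x| < 1, i.e., |x| < 1/18.
So the radius of convergence is 1/18 = 1/18.

1/18


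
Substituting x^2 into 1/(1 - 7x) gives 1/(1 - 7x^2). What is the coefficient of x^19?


Since 1/(1 - 7x^2) only has even powers of x,
the coefficient of x^19 (odd) is 0.

0


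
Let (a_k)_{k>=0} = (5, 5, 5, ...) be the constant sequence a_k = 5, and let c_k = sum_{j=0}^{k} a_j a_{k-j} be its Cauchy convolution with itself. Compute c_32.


Since a_j = 5 for all j >= 0, the convolution sum becomes
c_k = sum_{j=0}^{k} 5 * 5 = 25 * (k + 1).
Equivalently, the generating function of (a_k) is 5/(1 - x) and its square is 25/(1 - x)^2 = sum_{k>=0} 25(k + 1) x^k.
For k = 32: 25 * 33 = 825.

825


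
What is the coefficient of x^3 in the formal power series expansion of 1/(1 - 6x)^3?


The general identity 1/(1 - c x)^r = sum_{k>=0} c^k C(k + r - 1, r - 1) x^k follows by substituting y = c x into 1/(1 - y)^r = sum_{k>=0} C(k + r - 1, r - 1) y^k.
For c = 6, r = 3, k = 3:
6^3 * C(5, 2) = 216 * 10 = 2160.

2160


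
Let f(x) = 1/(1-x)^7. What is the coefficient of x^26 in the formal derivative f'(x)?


Differentiate: d/dx [ 1/(1-x)^r ] = r / (1-x)^(r+1).
Here r = 7, so f'(x) = 7 / (1-x)^8.
The expansion of 1/(1-x)^(r+1) has coefficient of x^n equal to C(n+r, r).
So the coefficient of x^26 in f'(x) is
7 * C(33, 7) = 7 * 4272048 = 29904336

29904336


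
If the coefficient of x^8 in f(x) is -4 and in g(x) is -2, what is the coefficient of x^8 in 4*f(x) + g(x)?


Scalar multiplication scales coefficients: 4 * -4 = -16.
Then add the g coefficient: -16 + -2
= -18

-18


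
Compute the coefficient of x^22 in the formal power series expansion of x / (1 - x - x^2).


Let f(x) = sum_{k>=0} a_k x^k. Multiplying f(x) * (1 - x - x^2) = x and matching coefficients gives a_0 = 0, a_1 = 1, and a_k = a_{k-1} + a_{k-2} for k >= 2. These are the Fibonacci numbers F_k.
Iterating from F_0 = 0, F_1 = 1:
F_0=0, F_1=1, F_2=1, F_3=2, F_4=3, F_5=5, F_6=8, F_7=13, F_8=21, F_9=34, ...
F_22 = 17711.

17711


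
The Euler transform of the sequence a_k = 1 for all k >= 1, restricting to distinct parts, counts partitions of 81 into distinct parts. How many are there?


Partitions of 81 into distinct parts can be computed via generating function.
Product (1+x)(1+x^2)(1+x^3)...
The coefficient of x^81 = 84756

84756


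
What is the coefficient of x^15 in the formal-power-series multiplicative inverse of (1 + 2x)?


The inverse is 1/(1 + 2x). Apply the geometric identity 1/(1 - y) = sum_{k>=0} y^k with y = -2x:
1/(1 + 2x) = sum_{k>=0} (-2)^k x^k.
So the coefficient of x^15 is (-2)^15 = -32768.

-32768


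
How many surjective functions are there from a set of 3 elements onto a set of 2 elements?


By inclusion-exclusion on which target elements are missed, the number of surjections from an n-set onto a k-set is
surj(n, k) = sum_{j=0}^{k} (-1)^j C(k, j) (k - j)^n.
Equivalently surj(n, k) = k! * S(n, k), where S(n, k) is the Stirling number of the second kind.
For n = 3, k = 2:
S(3, 2) = 3, so
surj = 2! * 3 = 2 * 3 = 6.

6


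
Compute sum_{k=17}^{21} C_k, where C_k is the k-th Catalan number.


C_17 through C_21: 129644790, 477638700, 1767263190, 6564120420, 24466267020
Sum = 129644790 + 477638700 + 1767263190 + 6564120420 + 24466267020
= 33404934120

33404934120


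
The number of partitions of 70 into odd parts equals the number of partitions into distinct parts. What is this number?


Computing partitions of 70 into odd parts (1, 3, 5, ...):
Using the generating function prod_{k>=0} 1/(1-x^(2k+1)),
the count is 29927

29927


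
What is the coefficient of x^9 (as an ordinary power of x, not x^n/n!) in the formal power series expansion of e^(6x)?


The exponential series is e^y = sum_{k>=0} y^k / k!. Substituting y = 6x gives
e^(6x) = sum_{k>=0} 6^k x^k / k!.
So the coefficient of x^n is a^n/n! with a = 6, n = 9:
6^9 / 9! = 10077696/362880 = 972/35

972/35


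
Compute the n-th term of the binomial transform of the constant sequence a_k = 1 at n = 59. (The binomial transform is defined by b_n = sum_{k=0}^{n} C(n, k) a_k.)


With a_k = 1 for all k, b_n = sum_{k=0}^{n} C(n, k) = 2^n by the binomial theorem.
For n = 59: 2^59 = 576460752303423488.

576460752303423488


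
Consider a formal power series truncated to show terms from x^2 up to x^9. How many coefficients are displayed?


From x^2 to x^9 inclusive, the count is 9 - 2 + 1 = 8.

8


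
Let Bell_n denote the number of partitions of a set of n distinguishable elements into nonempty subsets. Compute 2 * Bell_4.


Bell_4 can be computed from the Bell triangle or from Dobinski's identity Bell_n = (1/e) * sum_{k>=0} k^n / k!.
Computing Bell_4 = 15.
Then 2 * 15 = 30.

30


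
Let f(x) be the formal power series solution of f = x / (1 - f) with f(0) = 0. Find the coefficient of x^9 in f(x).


Apply Lagrange inversion: f = x * phi(f) with phi(t) = 1/(1 - t), so
[x^n] f = (1/n) [t^(n-1)] phi(t)^n = (1/n) [t^(n-1)] (1 - t)^(-n) = (1/n) C(2n - 2, n - 1) = C_{n-1}.
For n = 9: C_8 = C(16, 8) / 9 = 12870/9 = 1430 = 1430.

1430


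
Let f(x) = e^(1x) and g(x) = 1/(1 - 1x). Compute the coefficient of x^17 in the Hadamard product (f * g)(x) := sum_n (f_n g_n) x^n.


Expanding: f_k = 1^k/k! (from e^(1x)) and g_k = 1^k (from 1/(1 - 1x)). So the Hadamard coefficient (f * g)_k = 1^k 1^k / k! = (1)^k / k!.
For k = 17: 1^17/17! = 1/355687428096000 = 1/355687428096000.

1/355687428096000


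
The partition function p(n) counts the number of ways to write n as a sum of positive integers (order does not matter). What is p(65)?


Using the generating function prod_{k>=1} 1/(1-x^k), we compute p(65).
By dynamic programming over parts 1 through 65:
p(65) = 2012558

2012558


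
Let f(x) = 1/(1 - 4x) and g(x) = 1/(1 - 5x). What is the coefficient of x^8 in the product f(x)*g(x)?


The coefficient of x^n in f*g is the Cauchy product: sum_{k=0}^{n} a^k * b^(n-k).
With a=4, b=5, n=8:
sum_{k=0}^{8} 4^k * 5^(8-k)
= 1690981

1690981


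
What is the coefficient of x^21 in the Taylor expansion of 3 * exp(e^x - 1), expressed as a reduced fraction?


exp(e^x - 1) = sum_{k>=0} Bell_k x^k / k!, where Bell_k is the k-th Bell number.
So the coefficient of x^21 is 3 * Bell_21 / 21!.
Computing: Bell_21 = 474869816156751 and 21! = 51090942171709440000, giving
3 * 474869816156751/51090942171709440000 = 158289938718917/5676771352412160000.

158289938718917/5676771352412160000


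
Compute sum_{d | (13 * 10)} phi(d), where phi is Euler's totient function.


First, 13 * 10 = 130. One classical identity is sum_{d | n} phi(d) = n (each k in [1, n] has a unique gcd with n, and among the k's with gcd(k, n) = n/d there are phi(d) of them). So the sum equals 130. We also verify directly:
Divisors of 130: 1, 2, 5, 10, 13, 26, 65, 130.
phi values: 1, 1, 4, 4, 12, 12, 48, 48.
Sum = 130.

130


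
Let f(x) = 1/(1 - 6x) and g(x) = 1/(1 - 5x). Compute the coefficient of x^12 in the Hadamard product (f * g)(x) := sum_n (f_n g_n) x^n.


f has coefficients f_k = 6^k and g has coefficients g_k = 5^k, so the Hadamard product has coefficient (f*g)_k = 6^k * 5^k = 30^k.
For k = 12: 30^12 = 531441000000000000.

531441000000000000


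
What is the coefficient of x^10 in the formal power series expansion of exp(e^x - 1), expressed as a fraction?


exp(e^x - 1) is the exponential generating function for the Bell numbers Bell_k: exp(e^x - 1) = sum_{k>=0} Bell_k x^k / k!.
So the coefficient of x^10 in exp(e^x - 1) is Bell_10 / 10!.
Computing: Bell_10 = 115975 and 10! = 3628800, giving
115975/3628800 = 4639/145152.

4639/145152


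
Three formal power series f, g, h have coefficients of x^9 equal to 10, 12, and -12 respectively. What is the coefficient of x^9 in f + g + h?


Series addition is componentwise:
10 + 12 + -12
= 10

10


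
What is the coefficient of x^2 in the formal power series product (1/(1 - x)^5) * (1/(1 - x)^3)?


Combine the factors: (1/(1 - x)^5) * (1/(1 - x)^3) = 1/(1 - x)^8.
Then use 1/(1 - x)^r = sum_{k>=0} C(k + r - 1, r - 1) x^k with r = 8 and k = 2:
C(9, 7) = 36.

36


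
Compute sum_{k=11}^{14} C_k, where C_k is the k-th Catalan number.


C_11 through C_14: 58786, 208012, 742900, 2674440
Sum = 58786 + 208012 + 742900 + 2674440
= 3684138

3684138


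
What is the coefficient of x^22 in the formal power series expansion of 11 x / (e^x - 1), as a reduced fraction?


The exponential generating function for Bernoulli numbers is
x / (e^x - 1) = sum_{k>=0} B_k x^k / k!.
So the coefficient of x^22 in 11 x / (e^x - 1) is 11 B_22 / 22!.
Computing: B_22 = 854513/138, 22! = 1124000727777607680000, giving
11 * 854513/138 / 1124000727777607680000 = 77683/1281918185399255040000.

77683/1281918185399255040000


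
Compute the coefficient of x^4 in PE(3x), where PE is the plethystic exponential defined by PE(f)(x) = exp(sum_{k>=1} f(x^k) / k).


With f(x) = 3x, the exponent is sum_{k>=1} 3 x^k / k = 3 * (-ln(1 - x)). Exponentiating:
PE(3x) = exp(-3 ln(1 - x)) = 1/(1 - x)^3.
By the negative binomial expansion, [x^n] 1/(1 - x)^3 = C(n + 2, 2).
For n = 4: C(6, 2) = 15.

15


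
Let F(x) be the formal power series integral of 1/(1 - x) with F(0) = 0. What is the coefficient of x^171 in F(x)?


1/(1 - x) = sum_{k>=0} x^k. Integrating termwise and using F(0) = 0 gives
F(x) = sum_{k>=0} x^(k+1) / (k+1) = sum_{m>=1} x^m / m = -ln(1 - x).
So the coefficient of x^171 is 1/171 = 1/171.

1/171


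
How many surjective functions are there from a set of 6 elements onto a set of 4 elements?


By inclusion-exclusion on which target elements are missed, the number of surjections from an n-set onto a k-set is
surj(n, k) = sum_{j=0}^{k} (-1)^j C(k, j) (k - j)^n.
Equivalently surj(n, k) = k! * S(n, k), where S(n, k) is the Stirling number of the second kind.
For n = 6, k = 4:
S(6, 4) = 65, so
surj = 4! * 65 = 24 * 65 = 1560.

1560


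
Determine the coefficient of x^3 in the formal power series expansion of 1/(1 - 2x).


The geometric series identity gives 1/(1 - c x) = sum_{k>=0} c^k x^k, so the coefficient of x^k is c^k.
Here c = 2 and k = 3.
Computing: 2^3 = 8

8


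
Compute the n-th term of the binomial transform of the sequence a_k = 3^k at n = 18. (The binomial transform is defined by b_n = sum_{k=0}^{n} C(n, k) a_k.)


With a_k = 3^k, b_n = sum_{k=0}^{n} C(n, k) 3^k = (1 + 3)^n by the binomial theorem.
For n = 18: (1 + 3)^18 = 4^18 = 68719476736.

68719476736


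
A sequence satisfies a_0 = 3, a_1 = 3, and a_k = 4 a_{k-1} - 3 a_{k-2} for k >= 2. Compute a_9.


The characteristic equation is t^2 - 4 t + 3 = 0, with roots r_1 = 3 and r_2 = 1 (so c_1 = r_1 + r_2, c_2 = -r_1 r_2 as required).
One can use the closed form a_n = A r_1^n + B r_2^n, but direct iteration is more reliable:
a_0 = 3, a_1 = 3, a_2 = 3, a_3 = 3, a_4 = 3, a_5 = 3, a_6 = 3, a_7 = 3, a_8 = 3, a_9 = 3.
So a_9 = 3.

3


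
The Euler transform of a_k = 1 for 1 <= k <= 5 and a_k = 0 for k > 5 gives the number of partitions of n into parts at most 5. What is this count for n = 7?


Partitions of 7 into parts at most 5:
Using generating function (1-x)^(-1)(1-x^2)^(-1)...(1-x^5)^(-1),
the coefficient of x^7 = 13

13


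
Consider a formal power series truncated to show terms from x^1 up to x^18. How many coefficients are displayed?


From x^1 to x^18 inclusive, the count is 18 - 1 + 1 = 18.

18


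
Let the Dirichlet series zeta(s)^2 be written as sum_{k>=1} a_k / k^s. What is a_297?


The Dirichlet convolution of the constant function 1 with itself gives (1 * 1)(k) = sum_{d | k} 1 = d(k), the number of positive divisors of k.
Since zeta(s) = sum_{k>=1} 1/k^s, we have zeta(s)^2 = sum_{k>=1} d(k)/k^s, so a_k = d(k).
For k = 297: the divisors are 1, 3, 9, 11, 27, 33, 99, 297.
Count = 8.

8


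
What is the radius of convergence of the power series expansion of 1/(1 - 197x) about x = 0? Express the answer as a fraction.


Expanding 1/(1 - 197x) = sum_{k>=0} 197^k x^k, the series converges when |197x| < 1, i.e., |x| < 1/197.
So the radius of convergence is 1/197 = 1/197.

1/197


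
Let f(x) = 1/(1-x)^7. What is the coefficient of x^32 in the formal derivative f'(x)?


Differentiate: d/dx [ 1/(1-x)^r ] = r / (1-x)^(r+1).
Here r = 7, so f'(x) = 7 / (1-x)^8.
The expansion of 1/(1-x)^(r+1) has coefficient of x^n equal to C(n+r, r).
So the coefficient of x^32 in f'(x) is
7 * C(39, 7) = 7 * 15380937 = 107666559

107666559


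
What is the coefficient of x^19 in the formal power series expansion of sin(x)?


The Maclaurin series is sin(t) = sum_{k>=0} (-1)^k t^(2k+1) / (2k+1)!, so substituting t = x, only odd powers of x are nonzero, with coefficient of x^(2k+1) equal to (-1)^k / (2k+1)!.
Write 19 = 2*9 + 1, giving the coefficient (-1)^9 / 19! = -1/121645100408832000 = -1/121645100408832000.

-1/121645100408832000


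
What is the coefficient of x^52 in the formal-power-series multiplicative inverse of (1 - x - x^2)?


Let the inverse be f(x) = sum_{k>=0} a_k x^k. From f(x) * (1 - x - x^2) = 1 and matching coefficients:
 x^0: a_0 = 1.
 x^1: a_1 - a_0 = 0, so a_1 = 1.
 x^k (k >= 2): a_k - a_{k-1} - a_{k-2} = 0, i.e. a_k = a_{k-1} + a_{k-2}.
This is the Fibonacci-type recurrence shifted so that a_0 = a_1 = 1.
Iterating: a_0=1, a_1=1, a_2=2, a_3=3, a_4=5, a_5=8, a_6=13, a_7=21, a_8=34, a_9=55, ...
a_52 = 53316291173.

53316291173


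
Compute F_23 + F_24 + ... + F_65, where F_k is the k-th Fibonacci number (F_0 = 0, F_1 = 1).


Use the identity sum_{k=0}^{N} F_k = F_{N+2} - 1 (which follows from F_{k+2} - F_{k+1} = F_k). Then
sum_{k=23}^{65} F_k = (F_{67} - 1) - (F_{24} - 1) = F_{67} - F_{24}.
Computing: F_{67} = 44945570212853, F_{24} = 46368, so
Sum = 44945570212853 - 46368 = 44945570166485.

44945570166485


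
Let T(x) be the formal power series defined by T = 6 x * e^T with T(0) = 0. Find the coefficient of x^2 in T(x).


Apply the Lagrange inversion formula: if T = 6 x * phi(T) with phi(t) = e^t, then
[x^n] T = 6^n * (1/n) [t^(n-1)] phi(t)^n = 6^n * (1/n) [t^(n-1)] e^(n t) = 6^n * (1/n) * n^(n-1) / (n-1)! = 6^n * n^(n-1) / n!.
When c = 1 this is the Cayley count of rooted labeled trees on n vertices, divided by n!.
For n = 2: 6^2 * 2^1 / 2! = 36 * 2/2 = 36.

36


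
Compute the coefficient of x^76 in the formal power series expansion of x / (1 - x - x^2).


Let f(x) = sum_{k>=0} a_k x^k. Multiplying f(x) * (1 - x - x^2) = x and matching coefficients gives a_0 = 0, a_1 = 1, and a_k = a_{k-1} + a_{k-2} for k >= 2. These are the Fibonacci numbers F_k.
Iterating from F_0 = 0, F_1 = 1:
F_0=0, F_1=1, F_2=1, F_3=2, F_4=3, F_5=5, F_6=8, F_7=13, F_8=21, F_9=34, ...
F_76 = 3416454622906707.

3416454622906707


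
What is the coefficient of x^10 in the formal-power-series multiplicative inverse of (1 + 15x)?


The inverse is 1/(1 + 15x). Apply the geometric identity 1/(1 - y) = sum_{k>=0} y^k with y = -15x:
1/(1 + 15x) = sum_{k>=0} (-15)^k x^k.
So the coefficient of x^10 is (-15)^10 = 576650390625.

576650390625


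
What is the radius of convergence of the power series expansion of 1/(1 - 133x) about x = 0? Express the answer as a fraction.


Expanding 1/(1 - 133x) = sum_{k>=0} 133^k x^k, the series converges when |133x| < 1, i.e., |x| < 1/133.
So the radius of convergence is 1/133 = 1/133.

1/133


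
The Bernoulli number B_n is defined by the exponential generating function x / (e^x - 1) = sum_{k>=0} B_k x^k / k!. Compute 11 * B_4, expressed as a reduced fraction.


Bernoulli numbers can also be computed recursively via B_0 = 1 and sum_{j=0}^{m} C(m+1, j) B_j = 0 for m >= 1. Odd-index Bernoulli numbers vanish for k >= 3.
Computing B_4 = -1/30, so 11 * B_4 = 11 * -1/30 = -11/30.

-11/30


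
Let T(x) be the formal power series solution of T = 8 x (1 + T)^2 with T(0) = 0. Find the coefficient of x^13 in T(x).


Apply the Lagrange inversion formula: if T = 8 x * phi(T) with phi(t) = (1 + t)^2, then [x^n] T = 8^n * (1/n) [t^(n-1)] phi(t)^n = 8^n * (1/n) [t^(n-1)] (1 + t)^(2n) = 8^n * (1/n) C(2n, n-1).
Using the identity C(2n, n-1) = C(2n, n) * n / (n+1), the unscaled factor equals C(2n, n) / (n+1) = C_n, the n-th Catalan number.
For n = 13: C_13 = C(26, 13) / 14 = 10400600/14 = 742900.
With the 8^13 = 549755813888 factor, the coefficient is 549755813888 * 742900 = 408413594137395200.

408413594137395200


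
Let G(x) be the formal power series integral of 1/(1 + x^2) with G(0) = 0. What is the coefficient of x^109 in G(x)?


1/(1 + x^2) = sum_{j>=0} (-1)^j x^(2j). Integrating termwise with G(0) = 0:
G(x) = sum_{j>=0} (-1)^j x^(2j+1) / (2j+1) = arctan(x).
Only odd powers are nonzero. For x^109 write 109 = 2*54 + 1, giving
(-1)^54 / 109 = 1/109 = 1/109.

1/109


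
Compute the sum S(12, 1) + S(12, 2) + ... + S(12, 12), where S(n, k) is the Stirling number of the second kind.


By definition, S(n, k) counts partitions of an n-set into exactly k nonempty blocks.
Computing row n = 12 for k = 1..12:
S(12, k): 1, 2047, 86526, 611501, 1379400, 1323652, 627396, 159027, 22275, 1705, 66, 1
Sum = 4213597. (This equals Bell_12 since the sum runs over all k.)

4213597
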